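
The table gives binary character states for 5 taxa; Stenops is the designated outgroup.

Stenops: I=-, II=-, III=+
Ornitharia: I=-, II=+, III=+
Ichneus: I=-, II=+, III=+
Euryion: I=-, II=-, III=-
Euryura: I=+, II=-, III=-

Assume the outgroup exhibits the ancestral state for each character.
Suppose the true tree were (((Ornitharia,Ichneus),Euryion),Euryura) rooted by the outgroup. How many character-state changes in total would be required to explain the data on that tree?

Map each character onto (((Ornitharia,Ichneus),Euryion),Euryura) (rooted by Stenops) and count the minimum state changes it requires (Fitch parsimony):
I: 1; II: 1; III: 2.
Total tree length = 4.

4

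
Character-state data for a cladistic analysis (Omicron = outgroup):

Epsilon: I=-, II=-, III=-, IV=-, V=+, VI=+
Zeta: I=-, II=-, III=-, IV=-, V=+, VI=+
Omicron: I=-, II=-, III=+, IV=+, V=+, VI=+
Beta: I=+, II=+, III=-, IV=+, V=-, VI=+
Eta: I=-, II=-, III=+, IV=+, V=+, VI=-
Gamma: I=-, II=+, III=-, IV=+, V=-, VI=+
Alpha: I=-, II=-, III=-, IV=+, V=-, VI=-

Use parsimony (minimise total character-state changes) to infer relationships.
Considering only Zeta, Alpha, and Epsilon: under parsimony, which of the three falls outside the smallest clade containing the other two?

Alpha

Character polarity is set by the outgroup: the derived state is whichever differs from the outgroup's state, so for III, IV, V, VI the derived state is '-', and for the remaining characters it is '+'.
I: derived state '+' in Beta only — an autapomorphy, so it tells us nothing about relationships among taxa.
II (derived state '+') is shared by Beta and Gamma — a synapomorphy uniting that clade.
III (derived state '-') is shared by Alpha, Beta, Epsilon, Gamma, and Zeta — a synapomorphy uniting that clade.
IV: derived state '-' in Epsilon and Zeta only — synapomorphy for {Epsilon, Zeta}.
V (derived state '-') is shared by Alpha, Beta, and Gamma — a synapomorphy uniting that clade.
VI groups Alpha and Eta, which is incompatible with the clades supported by the remaining characters; treating it as convergent (homoplasy) costs fewer steps than any alternative tree.
Most parsimonious ingroup topology: (Eta,((Alpha,(Gamma,Beta)),(Epsilon,Zeta))).
Zeta and Epsilon share a more recent common ancestor with each other than either does with Alpha, so Alpha is the least closely related of the three.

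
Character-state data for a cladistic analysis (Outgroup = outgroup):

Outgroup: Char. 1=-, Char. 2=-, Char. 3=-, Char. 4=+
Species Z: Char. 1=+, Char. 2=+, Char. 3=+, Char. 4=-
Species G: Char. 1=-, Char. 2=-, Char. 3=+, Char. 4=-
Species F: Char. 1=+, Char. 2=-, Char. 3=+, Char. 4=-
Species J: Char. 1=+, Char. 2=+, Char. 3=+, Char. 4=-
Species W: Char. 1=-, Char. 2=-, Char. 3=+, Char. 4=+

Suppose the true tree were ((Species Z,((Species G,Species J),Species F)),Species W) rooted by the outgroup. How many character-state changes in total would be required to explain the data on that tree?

6

Map each character onto ((Species Z,((Species G,Species J),Species F)),Species W) (rooted by Outgroup) and count the minimum state changes it requires (Fitch parsimony):
Char. 1: 2; Char. 2: 2; Char. 3: 1; Char. 4: 1.
Total tree length = 6.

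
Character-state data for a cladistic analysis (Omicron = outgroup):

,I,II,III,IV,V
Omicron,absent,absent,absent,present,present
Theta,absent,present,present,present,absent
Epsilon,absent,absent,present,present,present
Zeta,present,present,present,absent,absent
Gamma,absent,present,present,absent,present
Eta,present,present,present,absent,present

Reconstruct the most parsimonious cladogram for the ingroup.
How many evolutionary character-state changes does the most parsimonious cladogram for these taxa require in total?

6

Character polarity is set by the outgroup: the derived state is whichever differs from the outgroup's state, so for IV, V the derived state is 'absent', and for the remaining characters it is 'present'.
Only Eta and Zeta show the derived state 'present' for I, supporting them as a clade.
II (derived state 'present') is shared by Eta, Gamma, Theta, and Zeta — a synapomorphy uniting that clade.
All ingroup taxa share the derived state 'present' for III; it defines the ingroup but does not resolve relationships within it.
Only Eta, Gamma, and Zeta show the derived state 'absent' for IV, supporting them as a clade.
V groups Theta and Zeta, which is incompatible with the clades supported by the remaining characters; treating it as convergent (homoplasy) costs fewer steps than any alternative tree.
Most parsimonious ingroup topology: ((Theta,((Zeta,Eta),Gamma)),Epsilon).
Changes per character on this tree: I: 1; II: 1; III: 1; IV: 1; V: 2.
Total = 6.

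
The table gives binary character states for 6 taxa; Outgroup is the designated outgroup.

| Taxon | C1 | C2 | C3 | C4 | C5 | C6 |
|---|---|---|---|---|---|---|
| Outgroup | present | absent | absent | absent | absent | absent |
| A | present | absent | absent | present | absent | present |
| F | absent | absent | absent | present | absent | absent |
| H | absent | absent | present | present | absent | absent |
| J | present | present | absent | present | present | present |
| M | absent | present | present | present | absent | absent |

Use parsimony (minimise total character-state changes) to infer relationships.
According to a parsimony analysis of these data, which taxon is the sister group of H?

M

Character polarity is set by the outgroup: the derived state is whichever differs from the outgroup's state, so for C1 the derived state is 'absent', and for the remaining characters it is 'present'.
C1: derived state 'absent' in F, H, and M only — synapomorphy for {F, H, M}.
C2 groups J and M, which is incompatible with the clades supported by the remaining characters; treating it as convergent (homoplasy) costs fewer steps than any alternative tree.
C3: derived state 'present' in H and M only — synapomorphy for {H, M}.
All ingroup taxa share the derived state 'present' for C4; it defines the ingroup but does not resolve relationships within it.
C5 (derived state 'present') is unique to J (autapomorphy; uninformative for grouping).
Only A and J show the derived state 'present' for C6, supporting them as a clade.
Most parsimonious ingroup topology: ((A,J),((H,M),F)).
H and M form a cherry on this tree, so they are sister taxa.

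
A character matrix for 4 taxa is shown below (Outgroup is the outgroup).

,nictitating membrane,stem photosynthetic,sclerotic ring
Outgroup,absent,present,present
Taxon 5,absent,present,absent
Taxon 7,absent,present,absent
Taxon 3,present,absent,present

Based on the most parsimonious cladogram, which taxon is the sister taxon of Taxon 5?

Taxon 7

Character polarity is set by the outgroup: the derived state is whichever differs from the outgroup's state, so for stem photosynthetic, sclerotic ring the derived state is 'absent', and for the remaining characters it is 'present'.
nictitating membrane (derived state 'present') is unique to Taxon 3 (autapomorphy; uninformative for grouping).
stem photosynthetic (derived state 'absent') is unique to Taxon 3 (autapomorphy; uninformative for grouping).
Only Taxon 5 and Taxon 7 show the derived state 'absent' for sclerotic ring, supporting them as a clade.
Most parsimonious ingroup topology: ((Taxon 5,Taxon 7),Taxon 3).
Taxon 5 and Taxon 7 form a cherry on this tree, so they are sister taxa.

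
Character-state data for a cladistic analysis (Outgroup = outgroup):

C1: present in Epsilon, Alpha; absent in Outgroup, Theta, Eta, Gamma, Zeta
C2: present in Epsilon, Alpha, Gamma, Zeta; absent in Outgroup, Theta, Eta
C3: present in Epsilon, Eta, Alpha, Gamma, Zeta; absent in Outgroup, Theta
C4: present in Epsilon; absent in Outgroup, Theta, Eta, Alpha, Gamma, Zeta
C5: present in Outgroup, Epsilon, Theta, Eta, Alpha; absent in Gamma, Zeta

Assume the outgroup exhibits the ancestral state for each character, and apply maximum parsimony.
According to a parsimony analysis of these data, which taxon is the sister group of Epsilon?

Character polarity is set by the outgroup: the derived state is whichever differs from the outgroup's state, so for C5 the derived state is 'absent', and for the remaining characters it is 'present'.
C1 (derived state 'present') is shared by Alpha and Epsilon — a synapomorphy uniting that clade.
C2: derived state 'present' in Alpha, Epsilon, Gamma, and Zeta only — synapomorphy for {Alpha, Epsilon, Gamma, Zeta}.
C3 (derived state 'present') is shared by Alpha, Epsilon, Eta, Gamma, and Zeta — a synapomorphy uniting that clade.
C4 (derived state 'present') is unique to Epsilon (autapomorphy; uninformative for grouping).
C5: derived state 'absent' in Gamma and Zeta only — synapomorphy for {Gamma, Zeta}.
Most parsimonious ingroup topology: ((((Epsilon,Alpha),(Gamma,Zeta)),Eta),Theta).
Epsilon and Alpha form a cherry on this tree, so they are sister taxa.

Alpha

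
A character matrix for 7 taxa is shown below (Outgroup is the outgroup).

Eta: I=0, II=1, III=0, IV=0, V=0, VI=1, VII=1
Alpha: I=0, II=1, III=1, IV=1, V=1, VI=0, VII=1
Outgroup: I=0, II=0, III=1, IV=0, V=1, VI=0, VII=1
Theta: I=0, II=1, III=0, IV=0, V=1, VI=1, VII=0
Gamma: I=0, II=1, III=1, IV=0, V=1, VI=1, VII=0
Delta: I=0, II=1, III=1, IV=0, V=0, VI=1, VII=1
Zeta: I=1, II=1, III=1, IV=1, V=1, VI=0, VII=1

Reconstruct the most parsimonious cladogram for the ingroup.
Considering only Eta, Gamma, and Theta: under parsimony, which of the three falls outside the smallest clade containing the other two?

Eta

Character polarity is set by the outgroup: the derived state is whichever differs from the outgroup's state, so for III, V, VII the derived state is '0', and for the remaining characters it is '1'.
I: derived state '1' in Zeta only — an autapomorphy, so it tells us nothing about relationships among taxa.
All ingroup taxa share the derived state '1' for II; it defines the ingroup but does not resolve relationships within it.
III groups Eta and Theta, which is incompatible with the clades supported by the remaining characters; treating it as convergent (homoplasy) costs fewer steps than any alternative tree.
Only Alpha and Zeta show the derived state '1' for IV, supporting them as a clade.
V (derived state '0') is shared by Delta and Eta — a synapomorphy uniting that clade.
VI: derived state '1' in Delta, Eta, Gamma, and Theta only — synapomorphy for {Delta, Eta, Gamma, Theta}.
Only Gamma and Theta show the derived state '0' for VII, supporting them as a clade.
Most parsimonious ingroup topology: (((Eta,Delta),(Theta,Gamma)),(Zeta,Alpha)).
Theta and Gamma share a more recent common ancestor with each other than either does with Eta, so Eta is the least closely related of the three.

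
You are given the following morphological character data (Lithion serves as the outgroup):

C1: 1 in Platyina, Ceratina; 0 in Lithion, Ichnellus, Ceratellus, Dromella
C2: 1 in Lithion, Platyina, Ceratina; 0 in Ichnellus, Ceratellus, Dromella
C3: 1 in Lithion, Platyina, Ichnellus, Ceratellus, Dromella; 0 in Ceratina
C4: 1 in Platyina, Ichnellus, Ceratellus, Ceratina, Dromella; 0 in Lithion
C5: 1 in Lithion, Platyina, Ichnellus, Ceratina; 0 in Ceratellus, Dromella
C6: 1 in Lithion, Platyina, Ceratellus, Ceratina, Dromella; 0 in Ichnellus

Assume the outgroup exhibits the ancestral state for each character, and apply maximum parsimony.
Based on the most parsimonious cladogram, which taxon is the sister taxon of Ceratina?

Platyina

Character polarity is set by the outgroup: the derived state is whichever differs from the outgroup's state, so for C2, C3, C5, C6 the derived state is '0', and for the remaining characters it is '1'.
Only Ceratina and Platyina show the derived state '1' for C1, supporting them as a clade.
C2 (derived state '0') is shared by Ceratellus, Dromella, and Ichnellus — a synapomorphy uniting that clade.
C3: derived state '0' in Ceratina only — an autapomorphy, so it tells us nothing about relationships among taxa.
All ingroup taxa share the derived state '1' for C4; it defines the ingroup but does not resolve relationships within it.
Only Ceratellus and Dromella show the derived state '0' for C5, supporting them as a clade.
C6: derived state '0' in Ichnellus only — an autapomorphy, so it tells us nothing about relationships among taxa.
Most parsimonious ingroup topology: ((Platyina,Ceratina),(Ichnellus,(Ceratellus,Dromella))).
Ceratina and Platyina form a cherry on this tree, so they are sister taxa.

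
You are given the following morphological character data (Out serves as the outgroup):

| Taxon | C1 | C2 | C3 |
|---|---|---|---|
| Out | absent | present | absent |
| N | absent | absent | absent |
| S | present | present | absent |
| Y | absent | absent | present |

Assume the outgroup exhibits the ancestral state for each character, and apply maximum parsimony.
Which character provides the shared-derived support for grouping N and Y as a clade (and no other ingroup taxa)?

Character polarity is set by the outgroup: the derived state is whichever differs from the outgroup's state, so for C2 the derived state is 'absent', and for the remaining characters it is 'present'.
C1: derived state 'present' in S only — an autapomorphy, so it tells us nothing about relationships among taxa.
Only N and Y show the derived state 'absent' for C2, supporting them as a clade.
C3: derived state 'present' in Y only — an autapomorphy, so it tells us nothing about relationships among taxa.
Most parsimonious ingroup topology: ((N,Y),S).
The clade {N, Y} is supported by C2: its derived state 'absent' occurs in exactly those taxa and in no other taxon (including the outgroup).

C2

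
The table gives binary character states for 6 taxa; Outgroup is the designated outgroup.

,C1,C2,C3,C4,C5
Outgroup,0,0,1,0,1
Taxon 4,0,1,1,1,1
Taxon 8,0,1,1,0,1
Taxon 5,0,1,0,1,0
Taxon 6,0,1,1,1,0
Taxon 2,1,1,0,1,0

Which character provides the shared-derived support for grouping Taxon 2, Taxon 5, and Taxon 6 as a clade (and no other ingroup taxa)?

Character polarity is set by the outgroup: the derived state is whichever differs from the outgroup's state, so for C3, C5 the derived state is '0', and for the remaining characters it is '1'.
C1: derived state '1' in Taxon 2 only — an autapomorphy, so it tells us nothing about relationships among taxa.
C2 (derived state '1') is shared by all ingroup taxa — unites the whole ingroup.
C3 (derived state '0') is shared by Taxon 2 and Taxon 5 — a synapomorphy uniting that clade.
C4: derived state '1' in Taxon 2, Taxon 4, Taxon 5, and Taxon 6 only — synapomorphy for {Taxon 2, Taxon 4, Taxon 5, Taxon 6}.
Only Taxon 2, Taxon 5, and Taxon 6 show the derived state '0' for C5, supporting them as a clade.
Most parsimonious ingroup topology: ((Taxon 4,((Taxon 5,Taxon 2),Taxon 6)),Taxon 8).
The clade {Taxon 2, Taxon 5, Taxon 6} is supported by C5: its derived state '0' occurs in exactly those taxa and in no other taxon (including the outgroup).

C5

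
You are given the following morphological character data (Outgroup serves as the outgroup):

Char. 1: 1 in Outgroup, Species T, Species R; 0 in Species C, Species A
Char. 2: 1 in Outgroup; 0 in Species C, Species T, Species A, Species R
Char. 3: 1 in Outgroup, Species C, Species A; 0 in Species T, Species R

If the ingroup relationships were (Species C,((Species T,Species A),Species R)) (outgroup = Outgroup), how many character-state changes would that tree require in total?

5

Map each character onto (Species C,((Species T,Species A),Species R)) (rooted by Outgroup) and count the minimum state changes it requires (Fitch parsimony):
Char. 1: 2; Char. 2: 1; Char. 3: 2.
Total tree length = 5.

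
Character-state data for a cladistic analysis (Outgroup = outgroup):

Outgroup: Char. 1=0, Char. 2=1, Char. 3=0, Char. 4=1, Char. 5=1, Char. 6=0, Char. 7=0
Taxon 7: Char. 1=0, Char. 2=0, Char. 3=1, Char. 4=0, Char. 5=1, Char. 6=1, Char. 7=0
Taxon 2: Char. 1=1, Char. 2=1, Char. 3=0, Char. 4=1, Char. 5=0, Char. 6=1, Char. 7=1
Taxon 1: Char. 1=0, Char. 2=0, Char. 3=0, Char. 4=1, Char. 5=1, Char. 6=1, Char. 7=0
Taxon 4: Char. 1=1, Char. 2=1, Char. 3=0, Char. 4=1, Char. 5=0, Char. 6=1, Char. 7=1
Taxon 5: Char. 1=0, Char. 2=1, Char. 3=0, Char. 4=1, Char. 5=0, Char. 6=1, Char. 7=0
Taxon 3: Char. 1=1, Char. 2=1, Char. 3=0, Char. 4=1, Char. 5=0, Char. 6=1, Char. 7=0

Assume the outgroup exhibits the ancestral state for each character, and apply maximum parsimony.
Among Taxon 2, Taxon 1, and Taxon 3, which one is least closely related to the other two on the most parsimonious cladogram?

Taxon 1

Character polarity is set by the outgroup: the derived state is whichever differs from the outgroup's state, so for Char. 2, Char. 4, Char. 5 the derived state is '0', and for the remaining characters it is '1'.
Char. 1: derived state '1' in Taxon 2, Taxon 3, and Taxon 4 only — synapomorphy for {Taxon 2, Taxon 3, Taxon 4}.
Char. 2: derived state '0' in Taxon 1 and Taxon 7 only — synapomorphy for {Taxon 1, Taxon 7}.
Char. 3: derived state '1' in Taxon 7 only — an autapomorphy, so it tells us nothing about relationships among taxa.
Char. 4 (derived state '0') is unique to Taxon 7 (autapomorphy; uninformative for grouping).
Char. 5: derived state '0' in Taxon 2, Taxon 3, Taxon 4, and Taxon 5 only — synapomorphy for {Taxon 2, Taxon 3, Taxon 4, Taxon 5}.
Char. 6 (derived state '1') is shared by all ingroup taxa — unites the whole ingroup.
Only Taxon 2 and Taxon 4 show the derived state '1' for Char. 7, supporting them as a clade.
Most parsimonious ingroup topology: ((Taxon 7,Taxon 1),(((Taxon 2,Taxon 4),Taxon 3),Taxon 5)).
Taxon 2 and Taxon 3 share a more recent common ancestor with each other than either does with Taxon 1, so Taxon 1 is the least closely related of the three.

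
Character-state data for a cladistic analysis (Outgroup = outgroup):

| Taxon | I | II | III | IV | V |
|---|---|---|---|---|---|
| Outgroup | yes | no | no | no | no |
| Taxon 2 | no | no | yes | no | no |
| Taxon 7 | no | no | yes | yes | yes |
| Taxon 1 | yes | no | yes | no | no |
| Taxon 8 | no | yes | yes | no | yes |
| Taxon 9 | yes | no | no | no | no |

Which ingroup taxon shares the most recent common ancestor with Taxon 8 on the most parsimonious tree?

Character polarity is set by the outgroup: the derived state is whichever differs from the outgroup's state, so for I the derived state is 'no', and for the remaining characters it is 'yes'.
Only Taxon 2, Taxon 7, and Taxon 8 show the derived state 'no' for I, supporting them as a clade.
II: derived state 'yes' in Taxon 8 only — an autapomorphy, so it tells us nothing about relationships among taxa.
III (derived state 'yes') is shared by Taxon 1, Taxon 2, Taxon 7, and Taxon 8 — a synapomorphy uniting that clade.
IV (derived state 'yes') is unique to Taxon 7 (autapomorphy; uninformative for grouping).
Only Taxon 7 and Taxon 8 show the derived state 'yes' for V, supporting them as a clade.
Most parsimonious ingroup topology: (((Taxon 2,(Taxon 7,Taxon 8)),Taxon 1),Taxon 9).
Taxon 8 and Taxon 7 form a cherry on this tree, so they are sister taxa.

Taxon 7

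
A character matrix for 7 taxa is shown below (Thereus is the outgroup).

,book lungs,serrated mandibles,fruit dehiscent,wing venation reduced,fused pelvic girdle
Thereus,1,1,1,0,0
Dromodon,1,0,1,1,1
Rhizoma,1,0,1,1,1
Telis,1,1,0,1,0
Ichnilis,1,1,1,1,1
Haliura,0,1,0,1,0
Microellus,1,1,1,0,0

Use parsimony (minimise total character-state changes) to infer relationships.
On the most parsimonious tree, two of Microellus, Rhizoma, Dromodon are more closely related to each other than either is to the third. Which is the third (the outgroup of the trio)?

Microellus

Character polarity is set by the outgroup: the derived state is whichever differs from the outgroup's state, so for book lungs, serrated mandibles, fruit dehiscent the derived state is '0', and for the remaining characters it is '1'.
book lungs (derived state '0') is unique to Haliura (autapomorphy; uninformative for grouping).
serrated mandibles: derived state '0' in Dromodon and Rhizoma only — synapomorphy for {Dromodon, Rhizoma}.
fruit dehiscent (derived state '0') is shared by Haliura and Telis — a synapomorphy uniting that clade.
wing venation reduced: derived state '1' in Dromodon, Haliura, Ichnilis, Rhizoma, and Telis only — synapomorphy for {Dromodon, Haliura, Ichnilis, Rhizoma, Telis}.
fused pelvic girdle (derived state '1') is shared by Dromodon, Ichnilis, and Rhizoma — a synapomorphy uniting that clade.
Most parsimonious ingroup topology: ((((Dromodon,Rhizoma),Ichnilis),(Telis,Haliura)),Microellus).
Dromodon and Rhizoma share a more recent common ancestor with each other than either does with Microellus, so Microellus is the least closely related of the three.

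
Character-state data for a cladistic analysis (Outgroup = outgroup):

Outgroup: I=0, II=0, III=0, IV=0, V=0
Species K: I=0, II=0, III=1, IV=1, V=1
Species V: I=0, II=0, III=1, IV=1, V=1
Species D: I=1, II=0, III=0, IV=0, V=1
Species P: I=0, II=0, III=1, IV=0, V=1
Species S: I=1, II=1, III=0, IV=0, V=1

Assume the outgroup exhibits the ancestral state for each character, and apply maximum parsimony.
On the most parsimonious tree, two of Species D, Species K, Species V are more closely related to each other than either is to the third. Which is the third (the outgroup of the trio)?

The outgroup has state '0' for every character, so '1' is the derived state throughout.
I (derived state '1') is shared by Species D and Species S — a synapomorphy uniting that clade.
II (derived state '1') is unique to Species S (autapomorphy; uninformative for grouping).
III: derived state '1' in Species K, Species P, and Species V only — synapomorphy for {Species K, Species P, Species V}.
IV: derived state '1' in Species K and Species V only — synapomorphy for {Species K, Species V}.
V (derived state '1') is shared by all ingroup taxa — unites the whole ingroup.
Most parsimonious ingroup topology: (((Species K,Species V),Species P),(Species D,Species S)).
Species K and Species V share a more recent common ancestor with each other than either does with Species D, so Species D is the least closely related of the three.

Species D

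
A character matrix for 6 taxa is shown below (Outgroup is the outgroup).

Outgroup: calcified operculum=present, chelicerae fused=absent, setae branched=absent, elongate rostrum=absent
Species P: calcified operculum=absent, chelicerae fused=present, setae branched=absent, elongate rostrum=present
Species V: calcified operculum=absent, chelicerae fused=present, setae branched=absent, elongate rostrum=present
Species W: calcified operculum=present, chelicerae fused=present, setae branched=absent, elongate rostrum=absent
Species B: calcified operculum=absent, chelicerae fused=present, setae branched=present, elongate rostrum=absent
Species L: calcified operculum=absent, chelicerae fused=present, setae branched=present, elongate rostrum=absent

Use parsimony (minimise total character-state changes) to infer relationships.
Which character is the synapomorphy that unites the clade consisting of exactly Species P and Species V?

Character polarity is set by the outgroup: the derived state is whichever differs from the outgroup's state, so for calcified operculum the derived state is 'absent', and for the remaining characters it is 'present'.
Only Species B, Species L, Species P, and Species V show the derived state 'absent' for calcified operculum, supporting them as a clade.
chelicerae fused (derived state 'present') is shared by all ingroup taxa — unites the whole ingroup.
setae branched (derived state 'present') is shared by Species B and Species L — a synapomorphy uniting that clade.
Only Species P and Species V show the derived state 'present' for elongate rostrum, supporting them as a clade.
Most parsimonious ingroup topology: (((Species P,Species V),(Species B,Species L)),Species W).
The clade {Species P, Species V} is supported by elongate rostrum: its derived state 'present' occurs in exactly those taxa and in no other taxon (including the outgroup).

elongate rostrum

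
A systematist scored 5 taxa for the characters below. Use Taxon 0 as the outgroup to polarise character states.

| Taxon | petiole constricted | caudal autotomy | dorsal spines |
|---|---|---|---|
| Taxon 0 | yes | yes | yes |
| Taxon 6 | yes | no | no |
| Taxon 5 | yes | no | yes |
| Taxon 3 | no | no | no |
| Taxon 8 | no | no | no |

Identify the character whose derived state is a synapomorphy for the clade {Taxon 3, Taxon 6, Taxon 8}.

The outgroup has state 'yes' for every character, so 'no' is the derived state throughout.
petiole constricted (derived state 'no') is shared by Taxon 3 and Taxon 8 — a synapomorphy uniting that clade.
caudal autotomy (derived state 'no') is shared by all ingroup taxa — unites the whole ingroup.
dorsal spines: derived state 'no' in Taxon 3, Taxon 6, and Taxon 8 only — synapomorphy for {Taxon 3, Taxon 6, Taxon 8}.
Most parsimonious ingroup topology: ((Taxon 6,(Taxon 3,Taxon 8)),Taxon 5).
The clade {Taxon 3, Taxon 6, Taxon 8} is supported by dorsal spines: its derived state 'no' occurs in exactly those taxa and in no other taxon (including the outgroup).

dorsal spines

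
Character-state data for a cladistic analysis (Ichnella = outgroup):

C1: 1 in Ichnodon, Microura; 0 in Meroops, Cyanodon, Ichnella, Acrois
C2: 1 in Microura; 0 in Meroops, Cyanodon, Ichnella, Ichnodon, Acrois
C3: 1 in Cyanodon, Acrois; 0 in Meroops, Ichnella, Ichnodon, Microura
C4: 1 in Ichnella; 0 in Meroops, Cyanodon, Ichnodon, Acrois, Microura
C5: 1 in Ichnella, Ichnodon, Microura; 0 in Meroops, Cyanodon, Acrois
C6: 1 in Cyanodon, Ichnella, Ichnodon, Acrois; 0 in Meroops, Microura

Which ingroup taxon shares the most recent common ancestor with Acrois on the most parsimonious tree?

Cyanodon

Character polarity is set by the outgroup: the derived state is whichever differs from the outgroup's state, so for C4, C5, C6 the derived state is '0', and for the remaining characters it is '1'.
C1 (derived state '1') is shared by Ichnodon and Microura — a synapomorphy uniting that clade.
C2: derived state '1' in Microura only — an autapomorphy, so it tells us nothing about relationships among taxa.
Only Acrois and Cyanodon show the derived state '1' for C3, supporting them as a clade.
All ingroup taxa share the derived state '0' for C4; it defines the ingroup but does not resolve relationships within it.
C5 (derived state '0') is shared by Acrois, Cyanodon, and Meroops — a synapomorphy uniting that clade.
C6 (state '0') occurs in Meroops and Microura but conflicts with the nesting implied by the other characters — most parsimoniously interpreted as homoplasy.
Most parsimonious ingroup topology: (((Acrois,Cyanodon),Meroops),(Ichnodon,Microura)).
Acrois and Cyanodon form a cherry on this tree, so they are sister taxa.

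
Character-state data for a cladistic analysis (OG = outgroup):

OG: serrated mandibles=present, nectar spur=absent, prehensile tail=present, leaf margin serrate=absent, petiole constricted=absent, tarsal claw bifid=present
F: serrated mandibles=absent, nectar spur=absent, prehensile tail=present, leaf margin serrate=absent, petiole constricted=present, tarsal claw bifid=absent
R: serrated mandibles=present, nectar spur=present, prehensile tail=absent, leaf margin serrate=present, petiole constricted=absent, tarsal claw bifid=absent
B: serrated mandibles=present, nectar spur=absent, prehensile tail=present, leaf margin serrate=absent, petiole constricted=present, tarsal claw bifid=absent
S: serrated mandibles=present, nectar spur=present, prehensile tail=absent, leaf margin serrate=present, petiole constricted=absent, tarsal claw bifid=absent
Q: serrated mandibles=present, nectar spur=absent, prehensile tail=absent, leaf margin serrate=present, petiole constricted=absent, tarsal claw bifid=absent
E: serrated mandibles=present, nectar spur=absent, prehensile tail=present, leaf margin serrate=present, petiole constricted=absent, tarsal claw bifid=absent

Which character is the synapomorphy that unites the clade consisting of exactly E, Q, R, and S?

Character polarity is set by the outgroup: the derived state is whichever differs from the outgroup's state, so for serrated mandibles, prehensile tail, tarsal claw bifid the derived state is 'absent', and for the remaining characters it is 'present'.
serrated mandibles (derived state 'absent') is unique to F (autapomorphy; uninformative for grouping).
Only R and S show the derived state 'present' for nectar spur, supporting them as a clade.
prehensile tail (derived state 'absent') is shared by Q, R, and S — a synapomorphy uniting that clade.
leaf margin serrate (derived state 'present') is shared by E, Q, R, and S — a synapomorphy uniting that clade.
petiole constricted: derived state 'present' in B and F only — synapomorphy for {B, F}.
All ingroup taxa share the derived state 'absent' for tarsal claw bifid; it defines the ingroup but does not resolve relationships within it.
Most parsimonious ingroup topology: ((F,B),(((R,S),Q),E)).
The clade {E, Q, R, S} is supported by leaf margin serrate: its derived state 'present' occurs in exactly those taxa and in no other taxon (including the outgroup).

leaf margin serrate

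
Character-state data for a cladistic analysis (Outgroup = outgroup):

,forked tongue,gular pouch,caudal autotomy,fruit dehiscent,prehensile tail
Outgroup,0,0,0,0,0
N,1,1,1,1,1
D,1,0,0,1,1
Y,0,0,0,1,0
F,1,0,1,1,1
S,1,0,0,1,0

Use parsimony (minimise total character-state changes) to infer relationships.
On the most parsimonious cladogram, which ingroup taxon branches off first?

The outgroup has state '0' for every character, so '1' is the derived state throughout.
Only D, F, N, and S show the derived state '1' for forked tongue, supporting them as a clade.
gular pouch (derived state '1') is unique to N (autapomorphy; uninformative for grouping).
caudal autotomy: derived state '1' in F and N only — synapomorphy for {F, N}.
All ingroup taxa share the derived state '1' for fruit dehiscent; it defines the ingroup but does not resolve relationships within it.
Only D, F, and N show the derived state '1' for prehensile tail, supporting them as a clade.
Most parsimonious ingroup topology: ((((N,F),D),S),Y).
Y is sister to the clade containing all other ingroup taxa, so it is the earliest-diverging (most basal) ingroup lineage.

Y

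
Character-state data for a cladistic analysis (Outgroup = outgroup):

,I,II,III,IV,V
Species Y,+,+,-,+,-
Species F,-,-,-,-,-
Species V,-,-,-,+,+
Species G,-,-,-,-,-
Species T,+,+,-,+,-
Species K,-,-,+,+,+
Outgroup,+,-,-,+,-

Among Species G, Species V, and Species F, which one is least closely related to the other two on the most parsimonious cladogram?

Species V

Character polarity is set by the outgroup: the derived state is whichever differs from the outgroup's state, so for I, IV the derived state is '-', and for the remaining characters it is '+'.
Only Species F, Species G, Species K, and Species V show the derived state '-' for I, supporting them as a clade.
II: derived state '+' in Species T and Species Y only — synapomorphy for {Species T, Species Y}.
III: derived state '+' in Species K only — an autapomorphy, so it tells us nothing about relationships among taxa.
IV: derived state '-' in Species F and Species G only — synapomorphy for {Species F, Species G}.
V (derived state '+') is shared by Species K and Species V — a synapomorphy uniting that clade.
Most parsimonious ingroup topology: (((Species G,Species F),(Species V,Species K)),(Species T,Species Y)).
Species G and Species F share a more recent common ancestor with each other than either does with Species V, so Species V is the least closely related of the three.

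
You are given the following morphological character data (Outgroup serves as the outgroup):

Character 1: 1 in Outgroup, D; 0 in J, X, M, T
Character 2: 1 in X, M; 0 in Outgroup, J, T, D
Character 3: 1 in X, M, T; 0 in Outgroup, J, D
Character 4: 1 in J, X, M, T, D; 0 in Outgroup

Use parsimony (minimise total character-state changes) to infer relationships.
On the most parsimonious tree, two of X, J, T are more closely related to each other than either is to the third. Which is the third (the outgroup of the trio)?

J

Character polarity is set by the outgroup: the derived state is whichever differs from the outgroup's state, so for Character 1 the derived state is '0', and for the remaining characters it is '1'.
Character 1 (derived state '0') is shared by J, M, T, and X — a synapomorphy uniting that clade.
Character 2: derived state '1' in M and X only — synapomorphy for {M, X}.
Character 3: derived state '1' in M, T, and X only — synapomorphy for {M, T, X}.
All ingroup taxa share the derived state '1' for Character 4; it defines the ingroup but does not resolve relationships within it.
Most parsimonious ingroup topology: ((J,((X,M),T)),D).
X and T share a more recent common ancestor with each other than either does with J, so J is the least closely related of the three.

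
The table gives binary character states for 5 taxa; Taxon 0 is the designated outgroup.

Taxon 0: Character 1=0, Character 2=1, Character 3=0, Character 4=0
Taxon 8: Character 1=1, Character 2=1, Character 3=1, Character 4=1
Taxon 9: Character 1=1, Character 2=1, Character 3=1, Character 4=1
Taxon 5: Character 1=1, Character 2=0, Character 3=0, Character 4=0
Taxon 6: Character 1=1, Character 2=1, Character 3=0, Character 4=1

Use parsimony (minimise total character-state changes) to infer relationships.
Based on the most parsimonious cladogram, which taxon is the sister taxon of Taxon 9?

Character polarity is set by the outgroup: the derived state is whichever differs from the outgroup's state, so for Character 2 the derived state is '0', and for the remaining characters it is '1'.
All ingroup taxa share the derived state '1' for Character 1; it defines the ingroup but does not resolve relationships within it.
Character 2: derived state '0' in Taxon 5 only — an autapomorphy, so it tells us nothing about relationships among taxa.
Character 3: derived state '1' in Taxon 8 and Taxon 9 only — synapomorphy for {Taxon 8, Taxon 9}.
Character 4 (derived state '1') is shared by Taxon 6, Taxon 8, and Taxon 9 — a synapomorphy uniting that clade.
Most parsimonious ingroup topology: (((Taxon 8,Taxon 9),Taxon 6),Taxon 5).
Taxon 9 and Taxon 8 form a cherry on this tree, so they are sister taxa.

Taxon 8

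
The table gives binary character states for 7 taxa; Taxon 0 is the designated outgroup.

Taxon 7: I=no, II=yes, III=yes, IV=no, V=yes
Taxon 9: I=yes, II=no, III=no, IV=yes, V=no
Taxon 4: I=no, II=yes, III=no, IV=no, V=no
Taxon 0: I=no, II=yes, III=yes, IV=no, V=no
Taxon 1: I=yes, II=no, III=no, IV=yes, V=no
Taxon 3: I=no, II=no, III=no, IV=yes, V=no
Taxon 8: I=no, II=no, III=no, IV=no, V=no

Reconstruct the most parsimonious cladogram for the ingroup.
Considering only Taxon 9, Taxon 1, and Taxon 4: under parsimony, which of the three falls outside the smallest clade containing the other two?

Taxon 4

Character polarity is set by the outgroup: the derived state is whichever differs from the outgroup's state, so for II, III the derived state is 'no', and for the remaining characters it is 'yes'.
Only Taxon 1 and Taxon 9 show the derived state 'yes' for I, supporting them as a clade.
Only Taxon 1, Taxon 3, Taxon 8, and Taxon 9 show the derived state 'no' for II, supporting them as a clade.
Only Taxon 1, Taxon 3, Taxon 4, Taxon 8, and Taxon 9 show the derived state 'no' for III, supporting them as a clade.
IV: derived state 'yes' in Taxon 1, Taxon 3, and Taxon 9 only — synapomorphy for {Taxon 1, Taxon 3, Taxon 9}.
V: derived state 'yes' in Taxon 7 only — an autapomorphy, so it tells us nothing about relationships among taxa.
Most parsimonious ingroup topology: (((Taxon 8,((Taxon 1,Taxon 9),Taxon 3)),Taxon 4),Taxon 7).
Taxon 9 and Taxon 1 share a more recent common ancestor with each other than either does with Taxon 4, so Taxon 4 is the least closely related of the three.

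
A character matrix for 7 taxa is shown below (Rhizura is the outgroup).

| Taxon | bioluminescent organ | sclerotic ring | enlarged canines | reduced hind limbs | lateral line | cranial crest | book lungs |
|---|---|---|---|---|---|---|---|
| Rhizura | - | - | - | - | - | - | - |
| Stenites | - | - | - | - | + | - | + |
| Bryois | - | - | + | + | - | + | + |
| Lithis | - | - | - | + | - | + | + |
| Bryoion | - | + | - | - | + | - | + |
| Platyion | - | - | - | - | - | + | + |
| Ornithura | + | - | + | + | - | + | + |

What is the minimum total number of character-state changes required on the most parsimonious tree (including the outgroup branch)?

The outgroup has state '-' for every character, so '+' is the derived state throughout.
bioluminescent organ (derived state '+') is unique to Ornithura (autapomorphy; uninformative for grouping).
sclerotic ring: derived state '+' in Bryoion only — an autapomorphy, so it tells us nothing about relationships among taxa.
enlarged canines (derived state '+') is shared by Bryois and Ornithura — a synapomorphy uniting that clade.
reduced hind limbs: derived state '+' in Bryois, Lithis, and Ornithura only — synapomorphy for {Bryois, Lithis, Ornithura}.
lateral line (derived state '+') is shared by Bryoion and Stenites — a synapomorphy uniting that clade.
cranial crest (derived state '+') is shared by Bryois, Lithis, Ornithura, and Platyion — a synapomorphy uniting that clade.
All ingroup taxa share the derived state '+' for book lungs; it defines the ingroup but does not resolve relationships within it.
Most parsimonious ingroup topology: ((Stenites,Bryoion),(((Bryois,Ornithura),Lithis),Platyion)).
Changes per character on this tree: bioluminescent organ: 1; sclerotic ring: 1; enlarged canines: 1; reduced hind limbs: 1; lateral line: 1; cranial crest: 1; book lungs: 1.
Total = 7.

7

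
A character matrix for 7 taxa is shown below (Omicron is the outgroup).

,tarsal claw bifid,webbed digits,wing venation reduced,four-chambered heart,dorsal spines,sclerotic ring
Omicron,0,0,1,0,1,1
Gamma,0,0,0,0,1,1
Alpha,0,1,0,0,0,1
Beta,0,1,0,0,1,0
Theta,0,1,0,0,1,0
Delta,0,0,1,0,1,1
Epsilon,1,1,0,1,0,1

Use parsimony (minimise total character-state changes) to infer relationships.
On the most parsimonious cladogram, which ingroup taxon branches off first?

Delta

Character polarity is set by the outgroup: the derived state is whichever differs from the outgroup's state, so for wing venation reduced, dorsal spines, sclerotic ring the derived state is '0', and for the remaining characters it is '1'.
tarsal claw bifid: derived state '1' in Epsilon only — an autapomorphy, so it tells us nothing about relationships among taxa.
webbed digits: derived state '1' in Alpha, Beta, Epsilon, and Theta only — synapomorphy for {Alpha, Beta, Epsilon, Theta}.
wing venation reduced (derived state '0') is shared by Alpha, Beta, Epsilon, Gamma, and Theta — a synapomorphy uniting that clade.
four-chambered heart: derived state '1' in Epsilon only — an autapomorphy, so it tells us nothing about relationships among taxa.
Only Alpha and Epsilon show the derived state '0' for dorsal spines, supporting them as a clade.
sclerotic ring (derived state '0') is shared by Beta and Theta — a synapomorphy uniting that clade.
Most parsimonious ingroup topology: ((Gamma,((Alpha,Epsilon),(Beta,Theta))),Delta).
Delta is sister to the clade containing all other ingroup taxa, so it is the earliest-diverging (most basal) ingroup lineage.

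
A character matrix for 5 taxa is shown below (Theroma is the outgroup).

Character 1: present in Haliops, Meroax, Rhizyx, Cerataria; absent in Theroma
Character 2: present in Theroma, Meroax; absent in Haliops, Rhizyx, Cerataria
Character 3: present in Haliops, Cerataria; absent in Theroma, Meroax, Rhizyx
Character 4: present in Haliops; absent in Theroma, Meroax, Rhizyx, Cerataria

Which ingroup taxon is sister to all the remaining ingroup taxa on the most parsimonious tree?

Character polarity is set by the outgroup: the derived state is whichever differs from the outgroup's state, so for Character 2 the derived state is 'absent', and for the remaining characters it is 'present'.
All ingroup taxa share the derived state 'present' for Character 1; it defines the ingroup but does not resolve relationships within it.
Character 2 (derived state 'absent') is shared by Cerataria, Haliops, and Rhizyx — a synapomorphy uniting that clade.
Character 3 (derived state 'present') is shared by Cerataria and Haliops — a synapomorphy uniting that clade.
Character 4 (derived state 'present') is unique to Haliops (autapomorphy; uninformative for grouping).
Most parsimonious ingroup topology: (((Haliops,Cerataria),Rhizyx),Meroax).
Meroax is sister to the clade containing all other ingroup taxa, so it is the earliest-diverging (most basal) ingroup lineage.

Meroax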